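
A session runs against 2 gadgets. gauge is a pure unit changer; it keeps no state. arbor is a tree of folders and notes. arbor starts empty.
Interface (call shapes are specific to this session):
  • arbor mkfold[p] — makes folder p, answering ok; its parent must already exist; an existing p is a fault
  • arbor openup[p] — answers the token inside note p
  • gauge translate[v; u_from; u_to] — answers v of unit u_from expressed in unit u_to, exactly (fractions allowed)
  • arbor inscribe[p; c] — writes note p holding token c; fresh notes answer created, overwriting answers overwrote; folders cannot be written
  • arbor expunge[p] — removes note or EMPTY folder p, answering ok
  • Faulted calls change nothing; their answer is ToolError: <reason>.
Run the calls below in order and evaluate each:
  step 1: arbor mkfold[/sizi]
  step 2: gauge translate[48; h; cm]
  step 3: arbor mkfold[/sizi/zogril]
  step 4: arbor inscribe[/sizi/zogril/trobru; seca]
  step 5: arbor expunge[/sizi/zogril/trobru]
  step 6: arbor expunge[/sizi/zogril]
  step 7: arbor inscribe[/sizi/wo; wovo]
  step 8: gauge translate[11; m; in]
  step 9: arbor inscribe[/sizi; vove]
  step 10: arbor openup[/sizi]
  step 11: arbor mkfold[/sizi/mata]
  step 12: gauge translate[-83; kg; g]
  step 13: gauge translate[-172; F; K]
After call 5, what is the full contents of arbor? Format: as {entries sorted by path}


;; 1. arbor mkfold(p=/sizi) => ok
;; 2. gauge translate(v=48, u_from=h, u_to=cm) => ToolError: incompatible units
;; 3. arbor mkfold(p=/sizi/zogril) => ok
;; 4. arbor inscribe(p=/sizi/zogril/trobru, c=seca) => created
;; 5. arbor expunge(p=/sizi/zogril/trobru) => ok
;; 6. arbor expunge(p=/sizi/zogril) => ok
;; 7. arbor inscribe(p=/sizi/wo, c=wovo) => created
;; 8. gauge translate(v=11, u_from=m, u_to=in) => 55000/127
;; 9. arbor inscribe(p=/sizi, c=vove) => ToolError: is a directory
;; 10. arbor openup(p=/sizi) => ToolError: is a directory
;; 11. arbor mkfold(p=/sizi/mata) => ok
;; 12. gauge translate(v=-83, u_from=kg, u_to=g) => -83000
;; 13. gauge translate(v=-172, u_from=F, u_to=K) => 9589/60

Answer: {sizi/, sizi/zogril/}


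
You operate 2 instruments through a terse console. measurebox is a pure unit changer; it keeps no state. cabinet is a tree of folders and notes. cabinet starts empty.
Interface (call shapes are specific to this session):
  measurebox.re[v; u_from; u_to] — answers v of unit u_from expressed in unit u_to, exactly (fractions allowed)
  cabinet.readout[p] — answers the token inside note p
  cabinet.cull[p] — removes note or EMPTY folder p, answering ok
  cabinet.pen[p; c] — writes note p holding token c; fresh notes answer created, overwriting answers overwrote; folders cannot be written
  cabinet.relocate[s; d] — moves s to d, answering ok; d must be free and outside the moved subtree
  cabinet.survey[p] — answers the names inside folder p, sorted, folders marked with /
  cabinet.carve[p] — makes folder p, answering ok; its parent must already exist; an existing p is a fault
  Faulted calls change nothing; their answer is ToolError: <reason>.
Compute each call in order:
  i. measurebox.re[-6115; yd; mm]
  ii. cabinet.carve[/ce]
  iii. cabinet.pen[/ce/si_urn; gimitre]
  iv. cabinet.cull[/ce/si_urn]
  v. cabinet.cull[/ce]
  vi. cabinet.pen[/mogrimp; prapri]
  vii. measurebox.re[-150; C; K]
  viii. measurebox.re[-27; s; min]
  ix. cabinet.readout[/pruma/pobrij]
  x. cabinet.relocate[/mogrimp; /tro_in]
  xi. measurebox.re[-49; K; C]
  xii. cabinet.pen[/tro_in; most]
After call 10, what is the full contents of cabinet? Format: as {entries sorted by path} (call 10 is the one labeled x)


Answer: {tro_in=prapri}

Derivation:
I run measurebox.re with v='-6115', u_from='yd', u_to='mm', — result: -5591556.
I use cabinet.carve with p='/ce', giving ok.
Now I run cabinet.pen with p='/ce/si_urn', c='gimitre', which returns created.
Calling cabinet.cull with p='/ce/si_urn': ok.
I use cabinet.cull with p='/ce', yielding ok.
Invoking cabinet.pen with p='/mogrimp', c='prapri', yielding created.
Invoking measurebox.re with v='-150', u_from='C', u_to='K': 2463/20.
I invoke measurebox.re with v='-27', u_from='s', u_to='min', which returns -9/20.
Calling cabinet.readout with p='/pruma/pobrij', → ToolError: not found.
Now I run cabinet.relocate with s='/mogrimp', d='/tro_in': ok.
Next I call measurebox.re with v='-49', u_from='K', u_to='C', and get -6443/20.
Invoking cabinet.pen with p='/tro_in', c='most', and see overwrote.


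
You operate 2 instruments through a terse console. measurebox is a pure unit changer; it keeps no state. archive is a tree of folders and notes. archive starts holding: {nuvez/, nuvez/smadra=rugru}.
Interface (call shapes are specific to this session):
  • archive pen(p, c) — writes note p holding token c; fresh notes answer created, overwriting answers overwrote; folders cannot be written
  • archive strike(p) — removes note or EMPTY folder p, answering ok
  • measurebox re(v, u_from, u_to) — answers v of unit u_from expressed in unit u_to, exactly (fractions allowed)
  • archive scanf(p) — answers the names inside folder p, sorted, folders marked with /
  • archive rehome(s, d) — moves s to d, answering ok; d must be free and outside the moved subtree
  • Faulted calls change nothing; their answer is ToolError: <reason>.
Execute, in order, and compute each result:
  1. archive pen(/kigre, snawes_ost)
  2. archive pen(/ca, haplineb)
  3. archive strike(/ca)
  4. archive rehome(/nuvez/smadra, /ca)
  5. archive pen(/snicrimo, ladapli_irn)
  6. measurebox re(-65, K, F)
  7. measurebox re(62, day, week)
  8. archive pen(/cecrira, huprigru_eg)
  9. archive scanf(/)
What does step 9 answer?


Then archive pen(/kigre, snawes_ost), which returns created.
I call archive pen(/ca, haplineb), giving created.
Then archive strike(/ca), → ok.
I run archive rehome(/nuvez/smadra, /ca), yielding ok.
Now I run archive pen(/snicrimo, ladapli_irn), and observe created.
Using measurebox re(-65, K, F), and observe -57667/100.
Calling measurebox re(62, day, week), giving 62/7.
Invoking archive pen(/cecrira, huprigru_eg), and see created.
Now I run archive scanf(/), and observe [ca, cecrira, kigre, nuvez/, snicrimo].

Answer: [ca, cecrira, kigre, nuvez/, snicrimo]


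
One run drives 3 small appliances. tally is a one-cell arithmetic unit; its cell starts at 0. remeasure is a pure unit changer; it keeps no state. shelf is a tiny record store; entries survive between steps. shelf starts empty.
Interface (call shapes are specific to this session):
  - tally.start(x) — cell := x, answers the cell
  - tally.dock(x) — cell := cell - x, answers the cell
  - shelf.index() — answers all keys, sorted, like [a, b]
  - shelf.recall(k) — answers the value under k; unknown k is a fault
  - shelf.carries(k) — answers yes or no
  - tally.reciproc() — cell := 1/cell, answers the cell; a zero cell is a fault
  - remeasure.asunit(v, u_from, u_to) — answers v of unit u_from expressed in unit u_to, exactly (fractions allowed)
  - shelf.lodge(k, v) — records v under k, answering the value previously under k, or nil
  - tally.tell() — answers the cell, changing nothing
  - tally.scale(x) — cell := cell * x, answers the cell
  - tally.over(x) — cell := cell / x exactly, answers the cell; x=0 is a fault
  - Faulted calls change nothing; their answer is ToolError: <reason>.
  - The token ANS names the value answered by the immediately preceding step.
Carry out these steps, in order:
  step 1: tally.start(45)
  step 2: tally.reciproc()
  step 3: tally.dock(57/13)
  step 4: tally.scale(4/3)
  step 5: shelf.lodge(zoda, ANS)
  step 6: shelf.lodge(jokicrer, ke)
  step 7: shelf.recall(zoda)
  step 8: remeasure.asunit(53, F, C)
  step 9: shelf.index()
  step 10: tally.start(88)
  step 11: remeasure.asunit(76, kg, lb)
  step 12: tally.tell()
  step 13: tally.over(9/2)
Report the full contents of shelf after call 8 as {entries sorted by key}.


$ tally.start x→45
:: 45
$ tally.reciproc
:: 1/45
$ tally.dock x→57/13
:: -2552/585
$ tally.scale x→4/3
:: -10208/1755
$ shelf.lodge k→zoda v→ANS
:: nil
$ shelf.lodge k→jokicrer v→ke
:: nil
$ shelf.recall k→zoda
:: -10208/1755
$ remeasure.asunit v→53 u_from→F u_to→C
:: 35/3
$ shelf.index
:: [jokicrer, zoda]
$ tally.start x→88
:: 88
$ remeasure.asunit v→76 u_from→kg u_to→lb
:: 7600000000/45359237
$ tally.tell
:: 88
$ tally.over x→9/2
:: 176/9

Answer: {jokicrer=ke, zoda=-10208/1755}


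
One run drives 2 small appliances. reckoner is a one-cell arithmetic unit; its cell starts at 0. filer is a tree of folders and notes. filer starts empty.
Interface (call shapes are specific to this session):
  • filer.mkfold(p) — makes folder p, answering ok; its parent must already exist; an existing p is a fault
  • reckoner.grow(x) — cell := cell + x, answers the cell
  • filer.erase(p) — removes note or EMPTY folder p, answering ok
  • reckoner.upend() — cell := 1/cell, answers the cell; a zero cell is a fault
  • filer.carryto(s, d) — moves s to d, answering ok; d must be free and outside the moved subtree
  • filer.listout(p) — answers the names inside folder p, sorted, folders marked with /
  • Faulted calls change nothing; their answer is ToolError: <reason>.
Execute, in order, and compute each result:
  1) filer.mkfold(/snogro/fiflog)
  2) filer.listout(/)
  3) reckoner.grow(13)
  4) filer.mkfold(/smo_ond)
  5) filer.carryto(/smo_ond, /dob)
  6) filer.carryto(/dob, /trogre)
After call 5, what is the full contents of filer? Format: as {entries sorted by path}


Using filer.mkfold using /snogro/fiflog, — result: ToolError: no parent.
Next I call filer.listout using /, and observe [].
Using reckoner.grow using 13, which returns 13.
I use filer.mkfold using /smo_ond, and get ok.
I call filer.carryto using /smo_ond, /dob, giving ok.
Invoking filer.carryto using /dob, /trogre, and see ok.

Answer: {dob/}


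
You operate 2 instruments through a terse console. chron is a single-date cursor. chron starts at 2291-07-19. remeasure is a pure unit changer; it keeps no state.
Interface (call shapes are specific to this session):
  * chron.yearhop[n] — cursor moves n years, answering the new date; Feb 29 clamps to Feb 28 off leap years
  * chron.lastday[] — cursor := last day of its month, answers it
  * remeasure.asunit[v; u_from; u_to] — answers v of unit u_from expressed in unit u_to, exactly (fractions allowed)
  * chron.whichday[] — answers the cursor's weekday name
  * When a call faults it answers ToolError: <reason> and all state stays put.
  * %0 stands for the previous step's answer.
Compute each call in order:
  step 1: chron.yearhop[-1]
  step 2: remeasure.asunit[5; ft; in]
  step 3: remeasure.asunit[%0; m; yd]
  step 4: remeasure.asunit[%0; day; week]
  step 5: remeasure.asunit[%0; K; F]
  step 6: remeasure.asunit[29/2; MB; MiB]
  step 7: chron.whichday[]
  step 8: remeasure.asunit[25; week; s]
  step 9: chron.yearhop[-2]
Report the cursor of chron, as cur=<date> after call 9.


Step: chron.yearhop[n=-1]
Result: 2290-07-19
Step: remeasure.asunit[v=5; u_from=ft; u_to=in]
Result: 60
Step: remeasure.asunit[v=%0; u_from=m; u_to=yd]
Result: 25000/381
Step: remeasure.asunit[v=%0; u_from=day; u_to=week]
Result: 25000/2667
Step: remeasure.asunit[v=%0; u_from=K; u_to=F]
Result: -39364663/88900
Step: remeasure.asunit[v=29/2; u_from=MB; u_to=MiB]
Result: 453125/32768
Step: chron.whichday[]
Result: Saturday
Step: remeasure.asunit[v=25; u_from=week; u_to=s]
Result: 15120000
Step: chron.yearhop[n=-2]
Result: 2288-07-19

Answer: cur=2288-07-19


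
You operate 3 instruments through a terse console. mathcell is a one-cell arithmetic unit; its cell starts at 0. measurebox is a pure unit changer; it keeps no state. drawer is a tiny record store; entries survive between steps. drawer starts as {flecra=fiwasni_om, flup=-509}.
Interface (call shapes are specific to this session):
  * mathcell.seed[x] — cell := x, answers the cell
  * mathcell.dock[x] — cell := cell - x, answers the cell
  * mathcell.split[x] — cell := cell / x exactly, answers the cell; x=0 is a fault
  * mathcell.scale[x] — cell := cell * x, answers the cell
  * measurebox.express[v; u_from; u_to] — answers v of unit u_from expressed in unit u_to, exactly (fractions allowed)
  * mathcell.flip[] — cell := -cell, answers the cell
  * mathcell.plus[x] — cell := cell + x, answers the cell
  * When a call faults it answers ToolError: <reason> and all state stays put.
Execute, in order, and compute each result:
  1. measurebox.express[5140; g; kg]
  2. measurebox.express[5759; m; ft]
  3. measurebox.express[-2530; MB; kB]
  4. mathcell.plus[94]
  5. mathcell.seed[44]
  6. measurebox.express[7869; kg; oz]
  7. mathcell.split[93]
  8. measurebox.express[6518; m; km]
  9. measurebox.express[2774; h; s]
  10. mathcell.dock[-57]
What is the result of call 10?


Answer: 5345/93

Derivation:
# express(v='5140', u_from='g', u_to='kg') -> 257/50
# express(v='5759', u_from='m', u_to='ft') -> 7198750/381
# express(v='-2530', u_from='MB', u_to='kB') -> -2530000
# plus(x='94') -> 94
# seed(x='44') -> 44
# express(v='7869', u_from='kg', u_to='oz') -> 12590400000000/45359237
# split(x='93') -> 44/93
# express(v='6518', u_from='m', u_to='km') -> 3259/500
# express(v='2774', u_from='h', u_to='s') -> 9986400
# dock(x='-57') -> 5345/93


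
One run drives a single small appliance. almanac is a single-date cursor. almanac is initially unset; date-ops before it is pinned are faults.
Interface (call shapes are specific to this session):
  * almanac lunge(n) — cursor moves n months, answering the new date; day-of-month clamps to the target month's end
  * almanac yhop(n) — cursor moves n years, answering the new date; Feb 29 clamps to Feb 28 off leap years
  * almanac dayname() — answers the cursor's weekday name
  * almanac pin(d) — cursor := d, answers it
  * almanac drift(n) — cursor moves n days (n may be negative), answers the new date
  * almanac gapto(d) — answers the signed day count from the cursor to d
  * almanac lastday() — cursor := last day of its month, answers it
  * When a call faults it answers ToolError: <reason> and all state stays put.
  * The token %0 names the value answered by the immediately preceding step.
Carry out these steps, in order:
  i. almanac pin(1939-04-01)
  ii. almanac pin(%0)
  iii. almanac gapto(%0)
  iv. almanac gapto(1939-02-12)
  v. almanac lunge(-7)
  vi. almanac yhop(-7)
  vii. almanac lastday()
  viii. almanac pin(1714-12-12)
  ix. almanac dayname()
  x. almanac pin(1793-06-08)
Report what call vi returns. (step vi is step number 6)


Answer: 1931-09-01

Derivation:
I try almanac pin using d→1939-04-01, → 1939-04-01.
I try almanac pin using d→%0, yielding 1939-04-01.
I invoke almanac gapto using d→%0, and observe 0.
Then almanac gapto using d→1939-02-12, and see -48.
Using almanac lunge using n→-7, → 1938-09-01.
Using almanac yhop using n→-7, giving 1931-09-01.
Next I call almanac lastday, and get 1931-09-30.
Using almanac pin using d→1714-12-12, yielding 1714-12-12.
I use almanac dayname, which returns Wednesday.
I use almanac pin using d→1793-06-08, — result: 1793-06-08.


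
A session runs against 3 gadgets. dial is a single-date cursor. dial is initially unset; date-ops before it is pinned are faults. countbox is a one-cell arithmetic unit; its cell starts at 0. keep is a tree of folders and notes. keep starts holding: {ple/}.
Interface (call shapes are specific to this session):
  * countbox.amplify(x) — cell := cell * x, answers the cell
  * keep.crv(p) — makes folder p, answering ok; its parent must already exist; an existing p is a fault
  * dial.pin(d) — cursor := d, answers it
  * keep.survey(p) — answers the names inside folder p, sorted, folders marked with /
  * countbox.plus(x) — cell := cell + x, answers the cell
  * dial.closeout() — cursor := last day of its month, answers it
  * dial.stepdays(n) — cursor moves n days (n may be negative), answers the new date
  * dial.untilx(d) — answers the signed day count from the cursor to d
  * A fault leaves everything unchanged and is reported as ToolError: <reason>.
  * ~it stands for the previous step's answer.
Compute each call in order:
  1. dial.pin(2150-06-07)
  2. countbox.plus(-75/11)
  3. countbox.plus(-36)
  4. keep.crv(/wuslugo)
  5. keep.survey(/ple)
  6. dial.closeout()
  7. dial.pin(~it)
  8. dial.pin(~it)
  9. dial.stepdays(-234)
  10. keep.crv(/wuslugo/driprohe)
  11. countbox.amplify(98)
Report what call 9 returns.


Act: pin[d='2150-06-07']
Obs: 2150-06-07
Act: plus[x='-75/11']
Obs: -75/11
Act: plus[x='-36']
Obs: -471/11
Act: crv[p='/wuslugo']
Obs: ok
Act: survey[p='/ple']
Obs: []
Act: closeout[]
Obs: 2150-06-30
Act: pin[d='~it']
Obs: 2150-06-30
Act: pin[d='~it']
Obs: 2150-06-30
Act: stepdays[n='-234']
Obs: 2149-11-08
Act: crv[p='/wuslugo/driprohe']
Obs: ok
Act: amplify[x='98']
Obs: -46158/11

Answer: 2149-11-08


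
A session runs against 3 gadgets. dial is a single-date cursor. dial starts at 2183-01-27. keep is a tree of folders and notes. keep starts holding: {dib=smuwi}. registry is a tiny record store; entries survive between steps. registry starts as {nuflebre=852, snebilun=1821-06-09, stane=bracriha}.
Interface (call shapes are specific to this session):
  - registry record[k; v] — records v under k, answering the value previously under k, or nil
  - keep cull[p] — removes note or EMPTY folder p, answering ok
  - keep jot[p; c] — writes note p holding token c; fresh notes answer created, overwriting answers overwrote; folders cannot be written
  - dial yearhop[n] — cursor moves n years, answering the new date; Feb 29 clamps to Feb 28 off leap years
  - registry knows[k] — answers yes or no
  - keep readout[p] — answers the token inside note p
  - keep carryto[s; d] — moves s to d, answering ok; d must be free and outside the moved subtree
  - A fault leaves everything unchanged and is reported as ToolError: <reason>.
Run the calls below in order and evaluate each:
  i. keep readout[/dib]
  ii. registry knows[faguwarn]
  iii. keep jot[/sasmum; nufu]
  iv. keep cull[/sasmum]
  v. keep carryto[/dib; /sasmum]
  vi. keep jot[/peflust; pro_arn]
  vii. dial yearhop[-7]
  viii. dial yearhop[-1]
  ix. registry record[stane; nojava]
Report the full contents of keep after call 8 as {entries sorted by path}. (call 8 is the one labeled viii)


Answer: {peflust=pro_arn, sasmum=smuwi}

Derivation:
[in] keep readout p=/dib
  smuwi
[in] registry knows k=faguwarn
  no
[in] keep jot p=/sasmum c=nufu
  created
[in] keep cull p=/sasmum
  ok
[in] keep carryto s=/dib d=/sasmum
  ok
[in] keep jot p=/peflust c=pro_arn
  created
[in] dial yearhop n=-7
  2176-01-27
[in] dial yearhop n=-1
  2175-01-27
[in] registry record k=stane v=nojava
  bracriha


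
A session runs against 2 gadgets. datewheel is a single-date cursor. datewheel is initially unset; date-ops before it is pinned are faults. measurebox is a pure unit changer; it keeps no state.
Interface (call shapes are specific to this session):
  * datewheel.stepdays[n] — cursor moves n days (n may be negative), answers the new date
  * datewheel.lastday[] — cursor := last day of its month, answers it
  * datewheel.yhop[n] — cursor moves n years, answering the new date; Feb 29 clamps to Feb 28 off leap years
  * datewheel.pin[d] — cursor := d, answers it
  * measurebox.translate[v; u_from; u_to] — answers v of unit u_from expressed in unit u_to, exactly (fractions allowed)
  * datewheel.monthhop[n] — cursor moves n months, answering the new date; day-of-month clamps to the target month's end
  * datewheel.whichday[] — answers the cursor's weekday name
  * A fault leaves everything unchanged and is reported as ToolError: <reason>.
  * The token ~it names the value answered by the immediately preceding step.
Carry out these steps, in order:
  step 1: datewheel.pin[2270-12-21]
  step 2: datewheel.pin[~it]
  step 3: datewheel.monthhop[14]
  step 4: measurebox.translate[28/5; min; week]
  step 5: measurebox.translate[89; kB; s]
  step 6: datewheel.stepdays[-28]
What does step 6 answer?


Answer: 2272-01-24

Derivation:
! 1. pin(d→2270-12-21) -> 2270-12-21
! 2. pin(d→~it) -> 2270-12-21
! 3. monthhop(n→14) -> 2272-02-21
! 4. translate(v→28/5, u_from→min, u_to→week) -> 1/1800
! 5. translate(v→89, u_from→kB, u_to→s) -> ToolError: incompatible units
! 6. stepdays(n→-28) -> 2272-01-24


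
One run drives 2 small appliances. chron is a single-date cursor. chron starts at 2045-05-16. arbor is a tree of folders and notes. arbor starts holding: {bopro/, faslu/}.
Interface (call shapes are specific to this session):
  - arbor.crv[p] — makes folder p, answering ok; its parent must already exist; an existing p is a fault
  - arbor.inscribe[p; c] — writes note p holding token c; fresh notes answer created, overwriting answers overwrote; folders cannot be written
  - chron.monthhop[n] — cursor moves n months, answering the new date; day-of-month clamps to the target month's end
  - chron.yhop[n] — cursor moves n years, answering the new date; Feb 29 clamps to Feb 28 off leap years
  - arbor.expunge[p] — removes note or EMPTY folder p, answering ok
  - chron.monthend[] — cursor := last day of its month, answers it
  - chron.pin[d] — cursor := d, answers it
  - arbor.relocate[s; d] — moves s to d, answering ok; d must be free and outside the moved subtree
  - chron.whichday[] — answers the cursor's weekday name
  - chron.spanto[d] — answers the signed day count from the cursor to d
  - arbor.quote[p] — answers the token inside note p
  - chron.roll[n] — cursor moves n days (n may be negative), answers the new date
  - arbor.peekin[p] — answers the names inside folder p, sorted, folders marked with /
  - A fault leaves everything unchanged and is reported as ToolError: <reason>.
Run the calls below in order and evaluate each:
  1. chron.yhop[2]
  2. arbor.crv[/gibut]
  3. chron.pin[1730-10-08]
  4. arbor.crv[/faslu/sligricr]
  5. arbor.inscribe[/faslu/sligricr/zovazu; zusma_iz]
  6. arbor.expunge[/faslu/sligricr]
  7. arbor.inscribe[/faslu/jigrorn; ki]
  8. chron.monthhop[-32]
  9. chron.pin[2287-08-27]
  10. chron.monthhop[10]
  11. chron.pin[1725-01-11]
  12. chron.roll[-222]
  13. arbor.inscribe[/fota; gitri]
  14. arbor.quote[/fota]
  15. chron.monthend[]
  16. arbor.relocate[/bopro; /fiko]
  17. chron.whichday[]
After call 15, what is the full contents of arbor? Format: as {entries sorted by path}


Answer: {bopro/, faslu/, faslu/jigrorn=ki, faslu/sligricr/, faslu/sligricr/zovazu=zusma_iz, fota=gitri, gibut/}

Derivation:
CALL yhop[n=2]
RET  2047-05-16
CALL crv[p=/gibut]
RET  ok
CALL pin[d=1730-10-08]
RET  1730-10-08
CALL crv[p=/faslu/sligricr]
RET  ok
CALL inscribe[p=/faslu/sligricr/zovazu; c=zusma_iz]
RET  created
CALL expunge[p=/faslu/sligricr]
RET  ToolError: not empty
CALL inscribe[p=/faslu/jigrorn; c=ki]
RET  created
CALL monthhop[n=-32]
RET  1728-02-08
CALL pin[d=2287-08-27]
RET  2287-08-27
CALL monthhop[n=10]
RET  2288-06-27
CALL pin[d=1725-01-11]
RET  1725-01-11
CALL roll[n=-222]
RET  1724-06-03
CALL inscribe[p=/fota; c=gitri]
RET  created
CALL quote[p=/fota]
RET  gitri
CALL monthend[]
RET  1724-06-30
CALL relocate[s=/bopro; d=/fiko]
RET  ok
CALL whichday[]
RET  Friday


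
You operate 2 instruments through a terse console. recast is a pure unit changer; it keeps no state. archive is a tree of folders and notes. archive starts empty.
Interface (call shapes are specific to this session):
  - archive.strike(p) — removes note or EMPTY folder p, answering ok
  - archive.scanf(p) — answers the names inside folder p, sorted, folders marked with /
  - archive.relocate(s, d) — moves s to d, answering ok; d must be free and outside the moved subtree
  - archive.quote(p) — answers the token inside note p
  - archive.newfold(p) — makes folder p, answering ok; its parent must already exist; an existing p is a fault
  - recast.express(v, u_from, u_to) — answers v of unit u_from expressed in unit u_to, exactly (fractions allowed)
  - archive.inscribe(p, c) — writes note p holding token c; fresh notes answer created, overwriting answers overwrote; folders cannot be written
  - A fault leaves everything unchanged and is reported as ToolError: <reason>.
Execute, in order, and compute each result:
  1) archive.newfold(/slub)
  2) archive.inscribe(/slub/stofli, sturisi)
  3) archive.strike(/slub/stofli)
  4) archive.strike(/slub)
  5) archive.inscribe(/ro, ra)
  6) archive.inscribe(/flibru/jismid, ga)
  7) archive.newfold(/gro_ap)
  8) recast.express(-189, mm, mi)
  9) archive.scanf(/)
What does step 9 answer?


~$ archive.newfold /slub
= ok
~$ archive.inscribe /slub/stofli sturisi
= created
~$ archive.strike /slub/stofli
= ok
~$ archive.strike /slub
= ok
~$ archive.inscribe /ro ra
= created
~$ archive.inscribe /flibru/jismid ga
= ToolError: no parent
~$ archive.newfold /gro_ap
= ok
~$ recast.express -189 mm mi
= -21/178816
~$ archive.scanf /
= [gro_ap/, ro]

Answer: [gro_ap/, ro]


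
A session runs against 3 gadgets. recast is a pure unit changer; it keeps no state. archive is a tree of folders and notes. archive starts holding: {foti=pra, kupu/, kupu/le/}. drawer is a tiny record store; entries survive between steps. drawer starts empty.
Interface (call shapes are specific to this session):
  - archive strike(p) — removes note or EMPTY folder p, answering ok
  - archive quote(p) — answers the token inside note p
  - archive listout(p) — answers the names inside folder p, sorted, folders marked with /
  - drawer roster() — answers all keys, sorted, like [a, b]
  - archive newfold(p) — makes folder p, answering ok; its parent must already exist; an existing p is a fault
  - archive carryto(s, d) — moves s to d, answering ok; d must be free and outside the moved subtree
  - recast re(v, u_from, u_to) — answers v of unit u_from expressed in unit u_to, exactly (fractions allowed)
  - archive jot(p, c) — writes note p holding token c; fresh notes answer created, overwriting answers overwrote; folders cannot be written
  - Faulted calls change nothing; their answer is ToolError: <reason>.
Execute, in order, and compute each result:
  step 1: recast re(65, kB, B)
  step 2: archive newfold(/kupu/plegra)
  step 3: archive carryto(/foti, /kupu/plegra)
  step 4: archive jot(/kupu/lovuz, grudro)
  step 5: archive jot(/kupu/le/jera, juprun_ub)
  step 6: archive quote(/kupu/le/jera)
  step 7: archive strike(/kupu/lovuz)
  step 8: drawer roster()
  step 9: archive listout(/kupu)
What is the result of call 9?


Answer: [le/, plegra/]

Derivation:
Act: recast re[v: 65; u_from: kB; u_to: B]
Obs: 65000
Act: archive newfold[p: /kupu/plegra]
Obs: ok
Act: archive carryto[s: /foti; d: /kupu/plegra]
Obs: ToolError: exists
Act: archive jot[p: /kupu/lovuz; c: grudro]
Obs: created
Act: archive jot[p: /kupu/le/jera; c: juprun_ub]
Obs: created
Act: archive quote[p: /kupu/le/jera]
Obs: juprun_ub
Act: archive strike[p: /kupu/lovuz]
Obs: ok
Act: drawer roster[]
Obs: []
Act: archive listout[p: /kupu]
Obs: [le/, plegra/]


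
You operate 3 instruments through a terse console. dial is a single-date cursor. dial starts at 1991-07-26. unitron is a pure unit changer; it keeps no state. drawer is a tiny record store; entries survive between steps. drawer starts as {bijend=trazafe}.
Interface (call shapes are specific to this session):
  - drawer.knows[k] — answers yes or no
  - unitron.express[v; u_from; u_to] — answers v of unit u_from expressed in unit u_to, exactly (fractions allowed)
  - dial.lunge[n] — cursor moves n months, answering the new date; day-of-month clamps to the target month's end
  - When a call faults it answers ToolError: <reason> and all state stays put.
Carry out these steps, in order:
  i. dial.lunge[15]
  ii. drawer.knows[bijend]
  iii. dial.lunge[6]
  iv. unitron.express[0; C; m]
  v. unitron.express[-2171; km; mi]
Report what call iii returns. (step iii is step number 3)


[in] lunge n: 15
:: 1992-10-26
[in] knows k: bijend
:: yes
[in] lunge n: 6
:: 1993-04-26
[in] express v: 0 u_from: C u_to: m
:: ToolError: incompatible units
[in] express v: -2171 u_from: km u_to: mi
:: -33921875/25146

Answer: 1993-04-26


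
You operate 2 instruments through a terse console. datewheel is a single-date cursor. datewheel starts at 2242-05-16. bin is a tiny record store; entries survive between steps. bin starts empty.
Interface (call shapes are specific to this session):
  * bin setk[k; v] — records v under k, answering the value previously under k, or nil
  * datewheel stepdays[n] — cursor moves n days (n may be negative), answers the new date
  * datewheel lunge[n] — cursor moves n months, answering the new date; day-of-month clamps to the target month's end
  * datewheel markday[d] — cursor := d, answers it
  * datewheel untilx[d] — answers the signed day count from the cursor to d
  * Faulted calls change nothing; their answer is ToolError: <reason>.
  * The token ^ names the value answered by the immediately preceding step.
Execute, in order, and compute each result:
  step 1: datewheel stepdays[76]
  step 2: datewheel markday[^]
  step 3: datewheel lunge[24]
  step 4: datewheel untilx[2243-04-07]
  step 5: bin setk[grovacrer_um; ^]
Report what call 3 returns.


Answer: 2244-07-31

Derivation:
[in] datewheel stepdays n: 76
[out] 2242-07-31
[in] datewheel markday d: ^
[out] 2242-07-31
[in] datewheel lunge n: 24
[out] 2244-07-31
[in] datewheel untilx d: 2243-04-07
[out] -481
[in] bin setk k: grovacrer_um v: ^
[out] nil


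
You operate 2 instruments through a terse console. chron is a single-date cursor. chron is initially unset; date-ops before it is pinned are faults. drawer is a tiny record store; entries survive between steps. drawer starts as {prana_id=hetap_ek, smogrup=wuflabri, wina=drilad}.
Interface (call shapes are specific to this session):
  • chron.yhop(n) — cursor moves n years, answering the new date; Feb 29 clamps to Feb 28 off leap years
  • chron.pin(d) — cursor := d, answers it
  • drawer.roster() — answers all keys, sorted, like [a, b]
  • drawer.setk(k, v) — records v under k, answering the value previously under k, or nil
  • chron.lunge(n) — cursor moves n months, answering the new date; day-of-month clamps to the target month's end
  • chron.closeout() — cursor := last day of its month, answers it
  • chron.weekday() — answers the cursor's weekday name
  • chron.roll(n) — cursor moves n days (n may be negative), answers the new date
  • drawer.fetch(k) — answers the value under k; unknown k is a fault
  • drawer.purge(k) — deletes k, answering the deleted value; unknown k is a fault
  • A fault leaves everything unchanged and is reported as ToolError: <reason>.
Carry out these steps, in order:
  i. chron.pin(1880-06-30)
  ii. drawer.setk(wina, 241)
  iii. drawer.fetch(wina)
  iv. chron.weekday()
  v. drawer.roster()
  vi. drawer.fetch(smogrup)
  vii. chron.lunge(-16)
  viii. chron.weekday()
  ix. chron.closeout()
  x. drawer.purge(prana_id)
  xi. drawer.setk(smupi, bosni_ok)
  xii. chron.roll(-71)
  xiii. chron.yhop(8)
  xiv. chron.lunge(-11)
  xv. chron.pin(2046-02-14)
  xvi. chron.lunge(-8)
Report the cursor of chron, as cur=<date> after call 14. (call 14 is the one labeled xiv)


% chron.pin d=1880-06-30
[out] 1880-06-30
% drawer.setk k=wina v=241
[out] drilad
% drawer.fetch k=wina
[out] 241
% chron.weekday
[out] Wednesday
% drawer.roster
[out] [prana_id, smogrup, wina]
% drawer.fetch k=smogrup
[out] wuflabri
% chron.lunge n=-16
[out] 1879-02-28
% chron.weekday
[out] Friday
% chron.closeout
[out] 1879-02-28
% drawer.purge k=prana_id
[out] hetap_ek
% drawer.setk k=smupi v=bosni_ok
[out] nil
% chron.roll n=-71
[out] 1878-12-19
% chron.yhop n=8
[out] 1886-12-19
% chron.lunge n=-11
[out] 1886-01-19
% chron.pin d=2046-02-14
[out] 2046-02-14
% chron.lunge n=-8
[out] 2045-06-14

Answer: cur=1886-01-19


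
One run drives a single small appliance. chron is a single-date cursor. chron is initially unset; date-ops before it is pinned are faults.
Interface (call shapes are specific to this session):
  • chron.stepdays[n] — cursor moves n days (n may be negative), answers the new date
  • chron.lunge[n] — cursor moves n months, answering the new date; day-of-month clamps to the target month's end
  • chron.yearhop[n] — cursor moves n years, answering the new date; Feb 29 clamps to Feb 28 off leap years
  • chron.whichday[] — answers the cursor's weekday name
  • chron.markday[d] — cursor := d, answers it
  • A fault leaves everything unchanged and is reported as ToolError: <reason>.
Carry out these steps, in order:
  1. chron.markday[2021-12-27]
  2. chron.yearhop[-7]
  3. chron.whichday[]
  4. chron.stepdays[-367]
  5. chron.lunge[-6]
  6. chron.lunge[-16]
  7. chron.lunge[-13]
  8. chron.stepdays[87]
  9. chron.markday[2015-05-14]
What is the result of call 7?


Answer: 2011-01-25

Derivation:
>>> markday d='2021-12-27'
[out] 2021-12-27
>>> yearhop n='-7'
[out] 2014-12-27
>>> whichday
[out] Saturday
>>> stepdays n='-367'
[out] 2013-12-25
>>> lunge n='-6'
[out] 2013-06-25
>>> lunge n='-16'
[out] 2012-02-25
>>> lunge n='-13'
[out] 2011-01-25
>>> stepdays n='87'
[out] 2011-04-22
>>> markday d='2015-05-14'
[out] 2015-05-14


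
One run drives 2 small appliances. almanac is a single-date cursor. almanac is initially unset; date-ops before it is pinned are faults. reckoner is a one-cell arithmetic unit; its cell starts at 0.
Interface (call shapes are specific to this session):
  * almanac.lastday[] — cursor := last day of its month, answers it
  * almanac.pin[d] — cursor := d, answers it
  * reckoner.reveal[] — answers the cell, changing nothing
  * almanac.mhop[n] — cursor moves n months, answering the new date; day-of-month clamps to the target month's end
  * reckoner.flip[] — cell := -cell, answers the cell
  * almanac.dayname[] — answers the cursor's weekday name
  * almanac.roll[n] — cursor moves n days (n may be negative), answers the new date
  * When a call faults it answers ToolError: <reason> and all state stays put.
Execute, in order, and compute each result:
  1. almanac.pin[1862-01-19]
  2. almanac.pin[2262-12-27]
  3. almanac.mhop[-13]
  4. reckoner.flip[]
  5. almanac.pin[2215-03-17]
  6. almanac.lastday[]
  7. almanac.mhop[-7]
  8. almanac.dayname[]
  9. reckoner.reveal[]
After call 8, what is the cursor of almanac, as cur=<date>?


>>> almanac.pin d='1862-01-19'
[out] 1862-01-19
>>> almanac.pin d='2262-12-27'
[out] 2262-12-27
>>> almanac.mhop n='-13'
[out] 2261-11-27
>>> reckoner.flip
[out] 0
>>> almanac.pin d='2215-03-17'
[out] 2215-03-17
>>> almanac.lastday
[out] 2215-03-31
>>> almanac.mhop n='-7'
[out] 2214-08-31
>>> almanac.dayname
[out] Wednesday
>>> reckoner.reveal
[out] 0

Answer: cur=2214-08-31


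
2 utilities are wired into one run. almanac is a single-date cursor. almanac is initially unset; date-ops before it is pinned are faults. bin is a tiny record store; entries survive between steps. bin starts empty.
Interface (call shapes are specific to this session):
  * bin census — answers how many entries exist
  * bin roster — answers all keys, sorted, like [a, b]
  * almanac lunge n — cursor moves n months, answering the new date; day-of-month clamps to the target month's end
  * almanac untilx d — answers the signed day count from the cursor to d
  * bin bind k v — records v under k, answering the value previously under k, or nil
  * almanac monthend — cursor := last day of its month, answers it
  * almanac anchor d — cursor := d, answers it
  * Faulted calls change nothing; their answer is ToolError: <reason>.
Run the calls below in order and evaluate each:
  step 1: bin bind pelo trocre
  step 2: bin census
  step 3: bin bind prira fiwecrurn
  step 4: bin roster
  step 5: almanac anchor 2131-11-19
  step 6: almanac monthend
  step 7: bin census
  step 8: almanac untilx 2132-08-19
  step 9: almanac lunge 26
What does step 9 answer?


Step: bin bind[k→pelo; v→trocre]
Result: nil
Step: bin census[]
Result: 1
Step: bin bind[k→prira; v→fiwecrurn]
Result: nil
Step: bin roster[]
Result: [pelo, prira]
Step: almanac anchor[d→2131-11-19]
Result: 2131-11-19
Step: almanac monthend[]
Result: 2131-11-30
Step: bin census[]
Result: 2
Step: almanac untilx[d→2132-08-19]
Result: 263
Step: almanac lunge[n→26]
Result: 2134-01-30

Answer: 2134-01-30


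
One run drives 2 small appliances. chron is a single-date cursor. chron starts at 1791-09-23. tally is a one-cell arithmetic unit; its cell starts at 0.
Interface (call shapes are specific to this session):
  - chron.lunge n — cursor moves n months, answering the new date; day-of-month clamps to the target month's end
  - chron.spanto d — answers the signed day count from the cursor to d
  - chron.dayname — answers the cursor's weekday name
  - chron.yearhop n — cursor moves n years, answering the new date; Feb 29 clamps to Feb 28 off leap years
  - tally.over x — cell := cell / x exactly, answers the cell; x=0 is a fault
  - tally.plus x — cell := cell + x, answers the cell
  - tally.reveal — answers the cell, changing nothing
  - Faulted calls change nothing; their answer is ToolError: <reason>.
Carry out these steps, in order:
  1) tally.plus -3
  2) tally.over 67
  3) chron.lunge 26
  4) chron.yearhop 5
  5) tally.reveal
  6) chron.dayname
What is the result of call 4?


Answer: 1798-11-23

Derivation:
CALL tally.plus[x→-3]
RET  -3
CALL tally.over[x→67]
RET  -3/67
CALL chron.lunge[n→26]
RET  1793-11-23
CALL chron.yearhop[n→5]
RET  1798-11-23
CALL tally.reveal[]
RET  -3/67
CALL chron.dayname[]
RET  Friday


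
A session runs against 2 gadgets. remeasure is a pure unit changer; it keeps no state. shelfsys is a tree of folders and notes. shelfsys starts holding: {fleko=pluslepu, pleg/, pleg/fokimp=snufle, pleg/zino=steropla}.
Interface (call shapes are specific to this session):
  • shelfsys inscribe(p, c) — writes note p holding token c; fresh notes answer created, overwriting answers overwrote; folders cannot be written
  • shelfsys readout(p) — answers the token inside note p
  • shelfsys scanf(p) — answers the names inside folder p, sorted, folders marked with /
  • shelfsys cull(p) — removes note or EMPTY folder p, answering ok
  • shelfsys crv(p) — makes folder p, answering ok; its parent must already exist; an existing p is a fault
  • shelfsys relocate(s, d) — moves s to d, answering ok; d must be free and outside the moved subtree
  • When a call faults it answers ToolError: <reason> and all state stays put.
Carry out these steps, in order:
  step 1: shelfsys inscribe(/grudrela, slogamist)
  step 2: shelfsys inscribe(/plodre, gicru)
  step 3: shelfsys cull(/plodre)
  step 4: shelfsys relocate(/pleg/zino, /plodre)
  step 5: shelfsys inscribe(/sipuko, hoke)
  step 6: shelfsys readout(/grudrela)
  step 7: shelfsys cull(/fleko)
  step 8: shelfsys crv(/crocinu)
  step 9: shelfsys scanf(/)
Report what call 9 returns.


Answer: [crocinu/, grudrela, pleg/, plodre, sipuko]

Derivation:
I call shelfsys inscribe(p='/grudrela', c='slogamist'), — result: created.
Now I run shelfsys inscribe(p='/plodre', c='gicru'), — result: created.
I call shelfsys cull(p='/plodre'), giving ok.
I use shelfsys relocate(s='/pleg/zino', d='/plodre'), and get ok.
Using shelfsys inscribe(p='/sipuko', c='hoke'), — result: created.
Using shelfsys readout(p='/grudrela'), → slogamist.
Then shelfsys cull(p='/fleko'): ok.
Invoking shelfsys crv(p='/crocinu'), giving ok.
Next I call shelfsys scanf(p='/'), → [crocinu/, grudrela, pleg/, plodre, sipuko].


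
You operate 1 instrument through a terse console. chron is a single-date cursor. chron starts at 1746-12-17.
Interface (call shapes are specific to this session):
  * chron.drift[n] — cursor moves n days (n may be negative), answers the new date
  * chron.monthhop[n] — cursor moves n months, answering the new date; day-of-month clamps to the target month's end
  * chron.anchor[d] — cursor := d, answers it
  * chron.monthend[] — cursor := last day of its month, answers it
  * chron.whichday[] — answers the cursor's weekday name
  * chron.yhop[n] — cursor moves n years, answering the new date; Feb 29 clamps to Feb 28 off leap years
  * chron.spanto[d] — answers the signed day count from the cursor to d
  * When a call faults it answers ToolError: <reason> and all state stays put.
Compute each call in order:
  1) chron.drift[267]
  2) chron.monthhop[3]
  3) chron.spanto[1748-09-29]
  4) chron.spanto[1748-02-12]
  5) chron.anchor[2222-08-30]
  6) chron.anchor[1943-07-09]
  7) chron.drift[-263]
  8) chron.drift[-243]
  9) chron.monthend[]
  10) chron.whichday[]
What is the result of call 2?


-- 1. chron.drift(n→267) == 1747-09-10
-- 2. chron.monthhop(n→3) == 1747-12-10
-- 3. chron.spanto(d→1748-09-29) == 294
-- 4. chron.spanto(d→1748-02-12) == 64
-- 5. chron.anchor(d→2222-08-30) == 2222-08-30
-- 6. chron.anchor(d→1943-07-09) == 1943-07-09
-- 7. chron.drift(n→-263) == 1942-10-19
-- 8. chron.drift(n→-243) == 1942-02-18
-- 9. chron.monthend() == 1942-02-28
-- 10. chron.whichday() == Saturday

Answer: 1747-12-10
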